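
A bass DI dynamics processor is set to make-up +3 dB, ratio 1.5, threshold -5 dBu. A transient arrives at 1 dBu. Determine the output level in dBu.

1 dBu sits 6 dB over threshold.
At 1.5:1 the overshoot is divided by 1.5, leaving 4 dB above threshold.
Output = -5 + 4 = -1 dBu; make-up adds 3 dB, giving 2 dBu.

2 dBu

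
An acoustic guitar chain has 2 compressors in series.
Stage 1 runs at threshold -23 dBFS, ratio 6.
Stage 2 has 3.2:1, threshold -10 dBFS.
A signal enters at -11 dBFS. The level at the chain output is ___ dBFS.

Stage 1: 12 dB above -23 dBFS, reduced 6:1 to 2 dB above → -21 dBFS.
Stage 2: -21 dBFS ≤ -10 dBFS, so stage 2 doesn't engage; output -21 dBFS.

-21 dBFS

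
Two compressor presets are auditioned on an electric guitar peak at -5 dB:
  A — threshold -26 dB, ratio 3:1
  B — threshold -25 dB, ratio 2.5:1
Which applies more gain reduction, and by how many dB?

A: overshoot 21 dB → output overshoot 7 dB → GR 14 dB.
B: overshoot 20 dB → output overshoot 8 dB → GR 12 dB.
Difference: 2 dB in favour of A.

A, by 2 dB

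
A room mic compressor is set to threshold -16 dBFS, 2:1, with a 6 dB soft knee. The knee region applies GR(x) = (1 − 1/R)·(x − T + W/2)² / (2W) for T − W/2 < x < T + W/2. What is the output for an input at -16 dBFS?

x − T + W/2 = -16 − (-16) + 3 = 3.
GR = (1 − 1/2) × 3² / 12 = 0.5 × 9 / 12 = 0.375 dB.
Output = -16 − 0.375 = -16.375 dBFS.

-16.375 dBFS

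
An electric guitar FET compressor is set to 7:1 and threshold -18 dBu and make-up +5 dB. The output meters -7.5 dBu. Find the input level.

Stripping the +5 dB make-up gives -12.5 dBu at the gain stage.
That's 5.5 dB above the -18 dBu threshold.
Undo the ratio: input overshoot = 5.5 × 7 = 38.5 dB, giving input = 20.5 dBu.

20.5 dBu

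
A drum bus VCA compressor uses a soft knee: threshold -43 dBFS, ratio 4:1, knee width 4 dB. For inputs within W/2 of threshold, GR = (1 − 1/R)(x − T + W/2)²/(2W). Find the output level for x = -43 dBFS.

x − T + W/2 = -43 − (-43) + 2 = 2.
GR = (1 − 1/4) × 2² / 8 = 0.75 × 4 / 8 = 0.375 dB.
Output = -43 − 0.375 = -43.375 dBFS.

-43.375 dBFS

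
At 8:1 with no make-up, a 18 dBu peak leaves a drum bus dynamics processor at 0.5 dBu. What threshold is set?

-2 dBu

Gain reduction = 18 − 0.5 = 17.5 dB; output overshoot = GR / (R − 1) = 17.5 / 7 = 2.5 dB.
Threshold = output − output overshoot = 0.5 − 2.5 = -2 dBu.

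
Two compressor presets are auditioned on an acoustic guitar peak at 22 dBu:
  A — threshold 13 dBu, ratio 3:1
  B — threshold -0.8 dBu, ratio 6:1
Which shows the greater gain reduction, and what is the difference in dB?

A: GR = 9 − 9/3 = 6 dB.
B: GR = 22.8 − 22.8/6 = 19 dB.
B reduces 13 dB more.

B, by 13 dB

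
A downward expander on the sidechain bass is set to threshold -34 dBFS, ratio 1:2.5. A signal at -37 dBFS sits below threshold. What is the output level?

Undershoot = (-34) − (-37) = 3 dB.
At 1:2.5, that expands to 7.5 dB under threshold.
Output = -34 − 7.5 = -41.5 dBFS.

-41.5 dBFS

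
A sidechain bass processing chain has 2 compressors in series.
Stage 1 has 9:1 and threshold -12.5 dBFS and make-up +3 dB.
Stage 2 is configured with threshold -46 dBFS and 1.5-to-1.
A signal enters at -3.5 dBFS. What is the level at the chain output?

-21 dBFS

Stage 1: -3.5 dBFS is 9 dB over -12.5 dBFS; at 9:1 that becomes 1 dB over, giving -11.5 dBFS; +3 dB make-up → -8.5 dBFS.
Stage 2: 37.5 dB above -46 dBFS, reduced 1.5:1 to 25 dB above → -21 dBFS.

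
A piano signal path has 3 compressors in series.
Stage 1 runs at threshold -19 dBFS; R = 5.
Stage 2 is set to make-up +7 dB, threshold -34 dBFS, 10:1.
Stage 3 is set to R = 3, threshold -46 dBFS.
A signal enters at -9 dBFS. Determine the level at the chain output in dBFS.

-39.1 dBFS

Stage 1: overshoot 10 dB → 10/5 = 2 dB → -17 dBFS.
Stage 2: -17 dBFS is 17 dB over -34 dBFS; at 10:1 that becomes 1.7 dB over, giving -32.3 dBFS; +7 dB make-up → -25.3 dBFS.
Stage 3: 20.7 dB above -46 dBFS, reduced 3:1 to 6.9 dB above → -39.1 dBFS.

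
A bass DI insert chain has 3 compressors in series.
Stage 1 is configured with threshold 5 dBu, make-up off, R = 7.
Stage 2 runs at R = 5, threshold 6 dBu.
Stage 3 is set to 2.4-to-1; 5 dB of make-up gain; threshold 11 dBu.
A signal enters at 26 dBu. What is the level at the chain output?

Stage 1: overshoot 21 dB → 21/7 = 3 dB → 8 dBu.
Stage 2: 2 dB above 6 dBu, reduced 5:1 to 0.4 dB above → 6.4 dBu.
Stage 3: below threshold (6.4 ≤ 11); passes unchanged; make-up brings it to 11.4 dBu.

11.4 dBu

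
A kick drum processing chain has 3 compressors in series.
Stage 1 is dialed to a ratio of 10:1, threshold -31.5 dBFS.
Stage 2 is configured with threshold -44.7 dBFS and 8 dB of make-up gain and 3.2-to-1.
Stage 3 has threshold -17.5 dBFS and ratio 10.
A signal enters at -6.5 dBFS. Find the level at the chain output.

-31.79375 dBFS

Stage 1: -6.5 dBFS is 25 dB over -31.5 dBFS; at 10:1 that becomes 2.5 dB over, giving -29 dBFS.
Stage 2: overshoot 15.7 dB → 15.7/3.2 = 4.90625 dB → -39.79375 dBFS; +8 dB make-up → -31.79375 dBFS.
Stage 3: below threshold (-31.79375 ≤ -17.5); passes unchanged; output -31.79375 dBFS.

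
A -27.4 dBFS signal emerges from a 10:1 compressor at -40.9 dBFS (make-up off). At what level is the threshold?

Gain reduction = -27.4 − (-40.9) = 13.5 dB; output overshoot = GR / (R − 1) = 13.5 / 9 = 1.5 dB.
Threshold = output − output overshoot = -40.9 − 1.5 = -42.4 dBFS.

-42.4 dBFS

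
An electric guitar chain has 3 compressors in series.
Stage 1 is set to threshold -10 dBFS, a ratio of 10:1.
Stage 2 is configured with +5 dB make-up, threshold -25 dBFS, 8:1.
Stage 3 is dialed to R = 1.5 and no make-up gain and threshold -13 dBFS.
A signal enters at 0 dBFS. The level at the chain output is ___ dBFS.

Stage 1: 10 dB above -10 dBFS, reduced 10:1 to 1 dB above → -9 dBFS.
Stage 2: 16 dB above -25 dBFS, reduced 8:1 to 2 dB above → -23 dBFS; +5 dB make-up → -18 dBFS.
Stage 3: -18 dBFS ≤ -13 dBFS, so stage 3 doesn't engage; output -18 dBFS.

-18 dBFS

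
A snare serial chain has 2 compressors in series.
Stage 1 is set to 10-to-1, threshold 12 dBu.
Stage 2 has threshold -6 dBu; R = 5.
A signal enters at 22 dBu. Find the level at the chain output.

-2.2 dBu

Stage 1: 10 dB above 12 dBu, reduced 10:1 to 1 dB above → 13 dBu.
Stage 2: overshoot 19 dB → 19/5 = 3.8 dB → -2.2 dBu.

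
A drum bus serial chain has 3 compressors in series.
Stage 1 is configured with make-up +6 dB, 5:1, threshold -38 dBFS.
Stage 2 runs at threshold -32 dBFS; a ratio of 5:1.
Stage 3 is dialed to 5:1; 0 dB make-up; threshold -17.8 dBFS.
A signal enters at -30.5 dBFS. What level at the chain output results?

-31.7 dBFS

Stage 1: 7.5 dB above -38 dBFS, reduced 5:1 to 1.5 dB above → -36.5 dBFS; +6 dB make-up → -30.5 dBFS.
Stage 2: 1.5 dB above -32 dBFS, reduced 5:1 to 0.3 dB above → -31.7 dBFS.
Stage 3: -31.7 dBFS is at or below the -17.8 dBFS threshold — no compression; output -31.7 dBFS.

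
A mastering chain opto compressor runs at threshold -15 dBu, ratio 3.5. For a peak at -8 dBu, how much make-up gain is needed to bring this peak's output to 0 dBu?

13 dB

The peak compresses to -15 + 7/3.5 = -13 dBu.
To reach 0 dBu requires 0 − (-13) = 13 dB of make-up.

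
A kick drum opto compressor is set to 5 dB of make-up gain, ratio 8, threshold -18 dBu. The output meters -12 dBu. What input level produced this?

-10 dBu

Stripping the +5 dB make-up gives -17 dBu at the gain stage.
That's 1 dB above the -18 dBu threshold.
Before 8:1 compression the overshoot was 1 × 8 = 8 dB, so input = -18 + 8 = -10 dBu.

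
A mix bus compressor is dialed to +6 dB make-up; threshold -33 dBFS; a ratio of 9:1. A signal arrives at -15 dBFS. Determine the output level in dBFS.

Overshoot: -15 − (-33) = 18 dB.
The 18 dB excess becomes 2 dB after 9:1 reduction.
So the level is -33 + 2 = -31 dBFS; make-up adds 6 dB, giving -25 dBFS.

-25 dBFS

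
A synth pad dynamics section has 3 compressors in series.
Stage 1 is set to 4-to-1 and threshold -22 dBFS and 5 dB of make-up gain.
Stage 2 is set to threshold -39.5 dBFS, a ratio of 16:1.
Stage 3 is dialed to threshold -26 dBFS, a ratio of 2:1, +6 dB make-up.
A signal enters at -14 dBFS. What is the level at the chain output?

-31.96875 dBFS

Stage 1: -14 dBFS is 8 dB over -22 dBFS; at 4:1 that becomes 2 dB over, giving -20 dBFS; +5 dB make-up → -15 dBFS.
Stage 2: -15 dBFS is 24.5 dB over -39.5 dBFS; at 16:1 that becomes 1.53125 dB over, giving -37.96875 dBFS.
Stage 3: below threshold (-37.96875 ≤ -26); passes unchanged; make-up brings it to -31.96875 dBFS.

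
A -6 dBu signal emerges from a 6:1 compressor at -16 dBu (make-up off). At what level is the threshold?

Let T be the threshold. Output overshoot = (input overshoot)/R, so -16 − T = (-6 − T)/6.
6·(-16 − T) = -6 − T → 5·T = -96 − (-6) = -90.
T = -90/5 = -18 dBu.

-18 dBu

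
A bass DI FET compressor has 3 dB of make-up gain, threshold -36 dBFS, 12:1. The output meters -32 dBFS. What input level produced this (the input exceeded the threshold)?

Before make-up, the level was -32 − 3 = -35 dBFS.
That's 1 dB above the -36 dBFS threshold.
Input overshoot = R × output overshoot = 12 dB → input = -36 + 12 = -24 dBFS.

-24 dBFS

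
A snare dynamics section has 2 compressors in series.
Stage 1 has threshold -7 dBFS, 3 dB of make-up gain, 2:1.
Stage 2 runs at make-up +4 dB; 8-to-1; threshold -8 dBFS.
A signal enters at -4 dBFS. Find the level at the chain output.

Stage 1: 3 dB above -7 dBFS, reduced 2:1 to 1.5 dB above → -5.5 dBFS; +3 dB make-up → -2.5 dBFS.
Stage 2: -2.5 dBFS is 5.5 dB over -8 dBFS; at 8:1 that becomes 0.6875 dB over, giving -7.3125 dBFS; +4 dB make-up → -3.3125 dBFS.

-3.3125 dBFS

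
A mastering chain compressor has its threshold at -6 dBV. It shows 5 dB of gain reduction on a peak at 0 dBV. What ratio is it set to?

6:1

Input overshoot = 0 − (-6) = 6 dB.
Output overshoot = 6 − 5 = 1 dB.
Ratio = input overshoot / output overshoot = 6 / 1 = 6.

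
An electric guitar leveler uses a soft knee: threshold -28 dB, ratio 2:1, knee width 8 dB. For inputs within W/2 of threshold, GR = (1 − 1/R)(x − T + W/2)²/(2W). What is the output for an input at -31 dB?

-31.03125 dB

x − T + W/2 = -31 − (-28) + 4 = 1.
GR = (1 − 1/2) × 1² / 16 = 0.5 × 1 / 16 = 0.03125 dB.
Output = -31 − 0.03125 = -31.03125 dB.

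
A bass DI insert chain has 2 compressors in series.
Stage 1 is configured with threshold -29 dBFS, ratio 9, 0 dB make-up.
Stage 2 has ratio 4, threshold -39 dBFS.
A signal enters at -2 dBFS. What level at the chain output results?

Stage 1: 27 dB above -29 dBFS, reduced 9:1 to 3 dB above → -26 dBFS.
Stage 2: overshoot 13 dB → 13/4 = 3.25 dB → -35.75 dBFS.

-35.75 dBFS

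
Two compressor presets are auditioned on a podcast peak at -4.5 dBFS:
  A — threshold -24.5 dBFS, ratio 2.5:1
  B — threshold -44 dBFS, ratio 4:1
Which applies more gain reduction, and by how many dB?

B, by 17.625 dB

A: 20 dB over, compressed to 8 dB over, so 12 dB of GR.
B: 39.5 dB over, compressed to 9.875 dB over, so 29.625 dB of GR.
Difference: 17.625 dB in favour of B.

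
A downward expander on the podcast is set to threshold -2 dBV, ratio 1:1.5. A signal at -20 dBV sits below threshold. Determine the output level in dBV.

-29 dBV

The input is 18 dB below the -2 dBV threshold.
A 1:1.5 expander multiplies undershoot by 1.5: 18 × 1.5 = 27 dB below threshold.
Output = -2 − 27 = -29 dBV.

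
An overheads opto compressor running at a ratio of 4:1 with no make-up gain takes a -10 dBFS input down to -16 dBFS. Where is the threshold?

Gain reduction = -10 − (-16) = 6 dB; output overshoot = GR / (R − 1) = 6 / 3 = 2 dB.
Threshold = output − output overshoot = -16 − 2 = -18 dBFS.

-18 dBFS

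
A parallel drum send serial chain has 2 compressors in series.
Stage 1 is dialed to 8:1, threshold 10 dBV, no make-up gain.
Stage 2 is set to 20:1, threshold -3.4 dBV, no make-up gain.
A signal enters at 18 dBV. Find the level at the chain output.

-2.68 dBV

Stage 1: overshoot 8 dB → 8/8 = 1 dB → 11 dBV.
Stage 2: overshoot 14.4 dB → 14.4/20 = 0.72 dB → -2.68 dBV.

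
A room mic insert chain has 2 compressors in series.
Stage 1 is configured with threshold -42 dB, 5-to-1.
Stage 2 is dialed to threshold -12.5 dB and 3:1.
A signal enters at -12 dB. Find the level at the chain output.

-36 dB

Stage 1: overshoot 30 dB → 30/5 = 6 dB → -36 dB.
Stage 2: -36 dB ≤ -12.5 dB, so stage 2 doesn't engage; output -36 dB.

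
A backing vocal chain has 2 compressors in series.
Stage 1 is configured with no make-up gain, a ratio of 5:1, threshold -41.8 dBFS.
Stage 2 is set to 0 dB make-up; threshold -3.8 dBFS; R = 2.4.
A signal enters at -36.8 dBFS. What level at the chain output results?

Stage 1: -36.8 dBFS is 5 dB over -41.8 dBFS; at 5:1 that becomes 1 dB over, giving -40.8 dBFS.
Stage 2: -40.8 dBFS is at or below the -3.8 dBFS threshold — no compression; output -40.8 dBFS.

-40.8 dBFS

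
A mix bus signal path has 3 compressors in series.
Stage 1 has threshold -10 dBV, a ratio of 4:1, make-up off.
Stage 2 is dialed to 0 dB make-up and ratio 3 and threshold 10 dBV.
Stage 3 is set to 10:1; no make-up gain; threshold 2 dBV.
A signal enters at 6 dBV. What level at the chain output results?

Stage 1: 6 dBV is 16 dB over -10 dBV; at 4:1 that becomes 4 dB over, giving -6 dBV.
Stage 2: below threshold (-6 ≤ 10); passes unchanged; output -6 dBV.
Stage 3: below threshold (-6 ≤ 2); passes unchanged; output -6 dBV.

-6 dBV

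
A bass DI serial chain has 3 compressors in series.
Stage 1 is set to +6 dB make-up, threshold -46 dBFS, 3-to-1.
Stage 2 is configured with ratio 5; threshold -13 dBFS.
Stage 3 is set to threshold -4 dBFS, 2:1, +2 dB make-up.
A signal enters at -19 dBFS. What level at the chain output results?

Stage 1: -19 dBFS is 27 dB over -46 dBFS; at 3:1 that becomes 9 dB over, giving -37 dBFS; +6 dB make-up → -31 dBFS.
Stage 2: below threshold (-31 ≤ -13); passes unchanged; output -31 dBFS.
Stage 3: -31 dBFS ≤ -4 dBFS, so stage 3 doesn't engage; make-up brings it to -29 dBFS.

-29 dBFS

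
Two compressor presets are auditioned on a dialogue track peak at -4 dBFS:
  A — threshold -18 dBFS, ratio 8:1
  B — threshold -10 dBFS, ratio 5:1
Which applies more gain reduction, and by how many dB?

A: GR = 14 − 14/8 = 12.25 dB.
B: GR = 6 − 6/5 = 4.8 dB.
A applies 7.45 dB more gain reduction.

A, by 7.45 dB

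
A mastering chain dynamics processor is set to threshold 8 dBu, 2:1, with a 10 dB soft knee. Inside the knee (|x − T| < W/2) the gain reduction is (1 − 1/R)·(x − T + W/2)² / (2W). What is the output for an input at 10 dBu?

x − T + W/2 = 10 − 8 + 5 = 7.
GR = (1 − 1/2) × 7² / 20 = 0.5 × 49 / 20 = 1.225 dB.
Output = 10 − 1.225 = 8.775 dBu.

8.775 dBu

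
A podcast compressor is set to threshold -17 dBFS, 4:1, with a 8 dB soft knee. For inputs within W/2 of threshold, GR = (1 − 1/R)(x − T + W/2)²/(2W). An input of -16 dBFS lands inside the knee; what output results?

-17.171875 dBFS

x − T + W/2 = -16 − (-17) + 4 = 5.
GR = (1 − 1/4) × 5² / 16 = 0.75 × 25 / 16 = 1.171875 dB.
Output = -16 − 1.171875 = -17.171875 dBFS.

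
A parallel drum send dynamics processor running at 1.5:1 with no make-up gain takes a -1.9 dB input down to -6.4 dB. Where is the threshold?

Input is 13.5 dB above T (since output overshoot × R = input overshoot: (-6.4 − T)·1.5 = -1.9 − T gives T = -15.4 dB).
Check: -15.4 + (-1.9 − (-15.4))/1.5 = -15.4 + 9 = -6.4 dB. ✓

-15.4 dB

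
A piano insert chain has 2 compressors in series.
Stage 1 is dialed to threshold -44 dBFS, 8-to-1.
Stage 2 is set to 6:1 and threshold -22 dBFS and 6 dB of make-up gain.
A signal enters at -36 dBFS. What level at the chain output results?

-37 dBFS

Stage 1: overshoot 8 dB → 8/8 = 1 dB → -43 dBFS.
Stage 2: below threshold (-43 ≤ -22); passes unchanged; make-up brings it to -37 dBFS.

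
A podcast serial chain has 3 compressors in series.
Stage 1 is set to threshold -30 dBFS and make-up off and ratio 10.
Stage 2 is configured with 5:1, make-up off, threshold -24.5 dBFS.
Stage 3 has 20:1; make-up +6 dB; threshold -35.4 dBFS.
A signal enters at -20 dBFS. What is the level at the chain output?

-29.08 dBFS

Stage 1: 10 dB above -30 dBFS, reduced 10:1 to 1 dB above → -29 dBFS.
Stage 2: -29 dBFS is at or below the -24.5 dBFS threshold — no compression; output -29 dBFS.
Stage 3: 6.4 dB above -35.4 dBFS, reduced 20:1 to 0.32 dB above → -35.08 dBFS; +6 dB make-up → -29.08 dBFS.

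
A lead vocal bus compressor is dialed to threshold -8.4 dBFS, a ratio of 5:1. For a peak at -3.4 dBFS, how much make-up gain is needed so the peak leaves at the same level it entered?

Without make-up, output = threshold + overshoot/5 = -8.4 + 1 = -7.4 dBFS.
Gap to target: 4 dB.

4 dB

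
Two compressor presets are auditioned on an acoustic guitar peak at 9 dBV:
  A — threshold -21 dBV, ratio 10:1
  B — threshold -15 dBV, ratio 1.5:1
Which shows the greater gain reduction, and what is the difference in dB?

A, by 19 dB

A: overshoot 30 dB → output overshoot 3 dB → GR 27 dB.
B: overshoot 24 dB → output overshoot 16 dB → GR 8 dB.
A reduces 19 dB more.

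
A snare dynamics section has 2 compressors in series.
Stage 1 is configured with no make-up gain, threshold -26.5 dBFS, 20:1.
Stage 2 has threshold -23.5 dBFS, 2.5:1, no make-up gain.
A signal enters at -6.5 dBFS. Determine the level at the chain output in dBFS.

-25.5 dBFS

Stage 1: 20 dB above -26.5 dBFS, reduced 20:1 to 1 dB above → -25.5 dBFS.
Stage 2: -25.5 dBFS is at or below the -23.5 dBFS threshold — no compression; output -25.5 dBFS.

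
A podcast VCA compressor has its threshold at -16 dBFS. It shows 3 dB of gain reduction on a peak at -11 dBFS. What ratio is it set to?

Input overshoot = -11 − (-16) = 5 dB.
Output overshoot = 5 − 3 = 2 dB.
Ratio = input overshoot / output overshoot = 5 / 2 = 2.5.

2.5:1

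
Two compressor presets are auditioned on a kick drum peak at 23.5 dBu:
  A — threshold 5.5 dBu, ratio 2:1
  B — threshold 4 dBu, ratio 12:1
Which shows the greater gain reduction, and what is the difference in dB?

B, by 8.875 dB

A: overshoot 18 dB → output overshoot 9 dB → GR 9 dB.
B: overshoot 19.5 dB → output overshoot 1.625 dB → GR 17.875 dB.
B applies 8.875 dB more gain reduction.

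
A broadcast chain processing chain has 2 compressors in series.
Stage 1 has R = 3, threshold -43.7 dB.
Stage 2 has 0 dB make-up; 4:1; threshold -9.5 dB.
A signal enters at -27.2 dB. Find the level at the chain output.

Stage 1: 16.5 dB above -43.7 dB, reduced 3:1 to 5.5 dB above → -38.2 dB.
Stage 2: -38.2 dB ≤ -9.5 dB, so stage 2 doesn't engage; output -38.2 dB.

-38.2 dB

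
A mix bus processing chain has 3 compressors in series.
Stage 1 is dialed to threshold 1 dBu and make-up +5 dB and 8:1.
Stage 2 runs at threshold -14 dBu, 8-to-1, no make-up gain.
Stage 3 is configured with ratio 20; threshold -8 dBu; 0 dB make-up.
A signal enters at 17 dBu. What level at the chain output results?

Stage 1: 16 dB above 1 dBu, reduced 8:1 to 2 dB above → 3 dBu; +5 dB make-up → 8 dBu.
Stage 2: 22 dB above -14 dBu, reduced 8:1 to 2.75 dB above → -11.25 dBu.
Stage 3: below threshold (-11.25 ≤ -8); passes unchanged; output -11.25 dBu.

-11.25 dBu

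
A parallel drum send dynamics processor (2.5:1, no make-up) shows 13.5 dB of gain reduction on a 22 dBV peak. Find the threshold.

-0.5 dBV

Input is 22.5 dB above T (since output overshoot × R = input overshoot: (8.5 − T)·2.5 = 22 − T gives T = -0.5 dBV).
Check: -0.5 + (22 − (-0.5))/2.5 = -0.5 + 9 = 8.5 dBV. ✓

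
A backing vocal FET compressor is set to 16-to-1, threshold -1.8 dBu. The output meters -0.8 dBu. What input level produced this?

The compressed level sits -0.8 − (-1.8) = 1 dB over threshold.
Undo the ratio: input overshoot = 1 × 16 = 16 dB, giving input = 14.2 dBu.

14.2 dBu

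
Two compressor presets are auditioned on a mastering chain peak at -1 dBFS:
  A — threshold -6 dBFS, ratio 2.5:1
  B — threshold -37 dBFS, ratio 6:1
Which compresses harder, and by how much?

B, by 27 dB

A: 5 dB over, compressed to 2 dB over, so 3 dB of GR.
B: 36 dB over, compressed to 6 dB over, so 30 dB of GR.
B applies 27 dB more gain reduction.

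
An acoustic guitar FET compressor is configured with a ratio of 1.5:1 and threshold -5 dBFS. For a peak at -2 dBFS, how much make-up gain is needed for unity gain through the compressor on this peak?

1 dB

Overshoot 3 dB → 3/1.5 = 2 dB after compression, so the compressed level is -5 + 2 = -3 dBFS.
Make-up = target − compressed = -2 − (-3) = 1 dB.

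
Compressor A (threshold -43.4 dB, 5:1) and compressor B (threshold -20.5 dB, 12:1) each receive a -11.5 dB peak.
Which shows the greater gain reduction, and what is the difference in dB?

A: GR = 31.9 − 31.9/5 = 25.52 dB.
B: GR = 9 − 9/12 = 8.25 dB.
A reduces 17.27 dB more.

A, by 17.27 dB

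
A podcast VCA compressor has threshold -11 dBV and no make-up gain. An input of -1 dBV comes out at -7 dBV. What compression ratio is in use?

Input overshoot = -1 − (-11) = 10 dB; output overshoot = -7 − (-11) = 4 dB.
Ratio = 10 / 4 = 2.5.

2.5:1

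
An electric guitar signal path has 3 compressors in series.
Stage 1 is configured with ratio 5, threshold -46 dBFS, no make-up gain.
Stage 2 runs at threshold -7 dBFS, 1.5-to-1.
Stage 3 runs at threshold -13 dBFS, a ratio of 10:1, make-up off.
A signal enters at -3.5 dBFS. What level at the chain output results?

Stage 1: 42.5 dB above -46 dBFS, reduced 5:1 to 8.5 dB above → -37.5 dBFS.
Stage 2: below threshold (-37.5 ≤ -7); passes unchanged; output -37.5 dBFS.
Stage 3: -37.5 dBFS ≤ -13 dBFS, so stage 3 doesn't engage; output -37.5 dBFS.

-37.5 dBFS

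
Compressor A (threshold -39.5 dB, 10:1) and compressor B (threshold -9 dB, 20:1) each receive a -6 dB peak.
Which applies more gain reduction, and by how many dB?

A, by 27.3 dB

A: GR = 33.5 − 33.5/10 = 30.15 dB.
B: GR = 3 − 3/20 = 2.85 dB.
A applies 27.3 dB more gain reduction.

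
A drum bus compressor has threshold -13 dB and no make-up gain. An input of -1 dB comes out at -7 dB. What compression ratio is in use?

2:1

Input overshoot = -1 − (-13) = 12 dB; output overshoot = -7 − (-13) = 6 dB.
Ratio = 12 / 6 = 2.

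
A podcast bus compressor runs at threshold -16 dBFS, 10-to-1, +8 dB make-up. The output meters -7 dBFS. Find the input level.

-6 dBFS

Before make-up, the level was -7 − 8 = -15 dBFS.
That's 1 dB above the -16 dBFS threshold.
Input overshoot = R × output overshoot = 10 dB → input = -16 + 10 = -6 dBFS.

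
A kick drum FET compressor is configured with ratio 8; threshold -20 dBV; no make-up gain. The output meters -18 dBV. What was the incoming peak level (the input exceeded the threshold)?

-4 dBV

Post-compression overshoot = -18 − (-20) = 2 dB.
Input overshoot = R × output overshoot = 16 dB → input = -20 + 16 = -4 dBV.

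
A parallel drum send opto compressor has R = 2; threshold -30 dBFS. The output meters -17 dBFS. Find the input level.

That's 13 dB above the -30 dBFS threshold.
Undo the ratio: input overshoot = 13 × 2 = 26 dB, giving input = -4 dBFS.

-4 dBFS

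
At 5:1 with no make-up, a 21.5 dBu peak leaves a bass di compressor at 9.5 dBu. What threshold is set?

Input is 15 dB above T (since output overshoot × R = input overshoot: (9.5 − T)·5 = 21.5 − T gives T = 6.5 dBu).
Check: 6.5 + (21.5 − 6.5)/5 = 6.5 + 3 = 9.5 dBu. ✓

6.5 dBu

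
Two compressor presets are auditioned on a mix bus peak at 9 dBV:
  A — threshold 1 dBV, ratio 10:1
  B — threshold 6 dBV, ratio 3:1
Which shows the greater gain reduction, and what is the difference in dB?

A: 8 dB over, compressed to 0.8 dB over, so 7.2 dB of GR.
B: 3 dB over, compressed to 1 dB over, so 2 dB of GR.
A applies 5.2 dB more gain reduction.

A, by 5.2 dB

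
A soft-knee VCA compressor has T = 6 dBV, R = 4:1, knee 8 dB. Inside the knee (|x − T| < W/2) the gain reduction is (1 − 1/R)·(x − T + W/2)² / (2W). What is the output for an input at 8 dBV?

6.3125 dBV

x − T + W/2 = 8 − 6 + 4 = 6.
GR = (1 − 1/4) × 6² / 16 = 0.75 × 36 / 16 = 1.6875 dB.
Output = 8 − 1.6875 = 6.3125 dBV.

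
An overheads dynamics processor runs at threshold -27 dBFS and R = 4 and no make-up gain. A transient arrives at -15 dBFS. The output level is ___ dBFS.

-24 dBFS

The input is 12 dB above the -27 dBFS threshold.
4:1 compression reduces that to 12/4 = 3 dB over.
Output = -27 + 3 = -24 dBFS.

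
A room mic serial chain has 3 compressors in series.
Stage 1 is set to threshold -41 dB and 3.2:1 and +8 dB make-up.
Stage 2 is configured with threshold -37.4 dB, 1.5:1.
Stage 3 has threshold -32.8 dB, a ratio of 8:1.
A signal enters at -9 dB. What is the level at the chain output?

Stage 1: overshoot 32 dB → 32/3.2 = 10 dB → -31 dB; +8 dB make-up → -23 dB.
Stage 2: overshoot 14.4 dB → 14.4/1.5 = 9.6 dB → -27.8 dB.
Stage 3: -27.8 dB is 5 dB over -32.8 dB; at 8:1 that becomes 0.625 dB over, giving -32.175 dB.

-32.175 dB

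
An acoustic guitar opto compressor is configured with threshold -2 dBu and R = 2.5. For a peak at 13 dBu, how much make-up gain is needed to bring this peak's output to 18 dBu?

The peak compresses to -2 + 15/2.5 = 4 dBu.
To reach 18 dBu requires 18 − 4 = 14 dB of make-up.

14 dB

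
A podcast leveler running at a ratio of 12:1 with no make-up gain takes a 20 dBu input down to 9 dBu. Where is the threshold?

Input is 12 dB above T (since output overshoot × R = input overshoot: (9 − T)·12 = 20 − T gives T = 8 dBu).
Check: 8 + (20 − 8)/12 = 8 + 1 = 9 dBu. ✓

8 dBu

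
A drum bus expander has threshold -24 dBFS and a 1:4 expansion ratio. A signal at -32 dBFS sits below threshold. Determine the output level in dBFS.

-56 dBFS

The input is 8 dB below the -24 dBFS threshold.
A 1:4 expander multiplies undershoot by 4: 8 × 4 = 32 dB below threshold.
Output = -24 − 32 = -56 dBFS.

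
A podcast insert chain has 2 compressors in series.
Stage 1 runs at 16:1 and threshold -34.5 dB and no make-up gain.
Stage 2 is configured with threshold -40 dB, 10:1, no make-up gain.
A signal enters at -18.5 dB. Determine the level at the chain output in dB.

Stage 1: -18.5 dB is 16 dB over -34.5 dB; at 16:1 that becomes 1 dB over, giving -33.5 dB.
Stage 2: overshoot 6.5 dB → 6.5/10 = 0.65 dB → -39.35 dB.

-39.35 dB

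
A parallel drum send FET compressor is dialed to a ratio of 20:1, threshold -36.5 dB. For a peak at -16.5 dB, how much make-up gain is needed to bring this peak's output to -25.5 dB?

10 dB

Overshoot 20 dB → 20/20 = 1 dB after compression, so the compressed level is -36.5 + 1 = -35.5 dB.
Make-up = target − compressed = -25.5 − (-35.5) = 10 dB.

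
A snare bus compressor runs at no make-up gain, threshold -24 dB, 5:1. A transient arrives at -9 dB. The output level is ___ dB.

Overshoot: -9 − (-24) = 15 dB.
5:1 compression reduces that to 15/5 = 3 dB over.
So the level is -24 + 3 = -21 dB.

-21 dB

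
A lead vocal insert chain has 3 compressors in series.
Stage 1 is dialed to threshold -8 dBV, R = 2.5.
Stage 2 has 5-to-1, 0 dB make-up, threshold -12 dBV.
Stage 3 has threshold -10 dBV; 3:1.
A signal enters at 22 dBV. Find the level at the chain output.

-9.6 dBV

Stage 1: 22 dBV is 30 dB over -8 dBV; at 2.5:1 that becomes 12 dB over, giving 4 dBV.
Stage 2: 4 dBV is 16 dB over -12 dBV; at 5:1 that becomes 3.2 dB over, giving -8.8 dBV.
Stage 3: 1.2 dB above -10 dBV, reduced 3:1 to 0.4 dB above → -9.6 dBV.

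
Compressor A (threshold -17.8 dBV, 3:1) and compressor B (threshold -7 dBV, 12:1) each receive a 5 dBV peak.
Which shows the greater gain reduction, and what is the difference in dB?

A, by 4.2 dB

A: GR = 22.8 − 22.8/3 = 15.2 dB.
B: GR = 12 − 12/12 = 11 dB.
A reduces 4.2 dB more.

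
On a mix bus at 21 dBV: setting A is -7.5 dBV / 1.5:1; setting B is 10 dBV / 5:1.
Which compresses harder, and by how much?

A, by 0.7 dB

A: GR = 28.5 − 28.5/1.5 = 9.5 dB.
B: GR = 11 − 11/5 = 8.8 dB.
A applies 0.7 dB more gain reduction.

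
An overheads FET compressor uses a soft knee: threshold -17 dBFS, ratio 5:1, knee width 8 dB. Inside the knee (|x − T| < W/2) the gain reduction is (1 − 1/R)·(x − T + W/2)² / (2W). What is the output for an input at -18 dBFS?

-18.45 dBFS

x − T + W/2 = -18 − (-17) + 4 = 3.
GR = (1 − 1/5) × 3² / 16 = 0.8 × 9 / 16 = 0.45 dB.
Output = -18 − 0.45 = -18.45 dBFS.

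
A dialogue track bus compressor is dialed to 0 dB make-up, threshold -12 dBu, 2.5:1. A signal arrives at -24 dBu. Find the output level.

-24 dBu

-24 dBu is 12 dB below the -12 dBu threshold, so no gain reduction is applied.
Output = input = -24 dBu.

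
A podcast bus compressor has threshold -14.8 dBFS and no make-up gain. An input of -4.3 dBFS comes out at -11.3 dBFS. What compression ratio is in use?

3:1

Input overshoot = -4.3 − (-14.8) = 10.5 dB; output overshoot = -11.3 − (-14.8) = 3.5 dB.
Ratio = 10.5 / 3.5 = 3.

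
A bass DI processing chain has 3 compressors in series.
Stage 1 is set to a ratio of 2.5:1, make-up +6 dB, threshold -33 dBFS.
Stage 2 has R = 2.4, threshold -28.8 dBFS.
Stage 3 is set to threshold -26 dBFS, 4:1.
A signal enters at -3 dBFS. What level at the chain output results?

-25.2625 dBFS

Stage 1: 30 dB above -33 dBFS, reduced 2.5:1 to 12 dB above → -21 dBFS; +6 dB make-up → -15 dBFS.
Stage 2: -15 dBFS is 13.8 dB over -28.8 dBFS; at 2.4:1 that becomes 5.75 dB over, giving -23.05 dBFS.
Stage 3: 2.95 dB above -26 dBFS, reduced 4:1 to 0.7375 dB above → -25.2625 dBFS.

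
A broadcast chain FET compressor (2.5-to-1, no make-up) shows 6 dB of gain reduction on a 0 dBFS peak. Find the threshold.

Let T be the threshold. Output overshoot = (input overshoot)/R, so -6 − T = (0 − T)/2.5.
2.5·(-6 − T) = 0 − T → 1.5·T = -15 − 0 = -15.
T = -15/1.5 = -10 dBFS.

-10 dBFS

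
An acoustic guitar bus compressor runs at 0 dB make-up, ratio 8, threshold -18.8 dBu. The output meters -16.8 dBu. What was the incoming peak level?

That's 2 dB above the -18.8 dBu threshold.
Undo the ratio: input overshoot = 2 × 8 = 16 dB, giving input = -2.8 dBu.

-2.8 dBu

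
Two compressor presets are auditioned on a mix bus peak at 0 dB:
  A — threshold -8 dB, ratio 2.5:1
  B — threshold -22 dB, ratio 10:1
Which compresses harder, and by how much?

A: GR = 8 − 8/2.5 = 4.8 dB.
B: GR = 22 − 22/10 = 19.8 dB.
B applies 15 dB more gain reduction.

B, by 15 dB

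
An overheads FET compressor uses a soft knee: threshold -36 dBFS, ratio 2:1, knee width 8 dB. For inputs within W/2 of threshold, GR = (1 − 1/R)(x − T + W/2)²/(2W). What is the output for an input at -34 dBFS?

x − T + W/2 = -34 − (-36) + 4 = 6.
GR = (1 − 1/2) × 6² / 16 = 0.5 × 36 / 16 = 1.125 dB.
Output = -34 − 1.125 = -35.125 dBFS.

-35.125 dBFS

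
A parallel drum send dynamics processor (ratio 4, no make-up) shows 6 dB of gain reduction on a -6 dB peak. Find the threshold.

Input is 8 dB above T (since output overshoot × R = input overshoot: (-12 − T)·4 = -6 − T gives T = -14 dB).
Check: -14 + (-6 − (-14))/4 = -14 + 2 = -12 dB. ✓

-14 dB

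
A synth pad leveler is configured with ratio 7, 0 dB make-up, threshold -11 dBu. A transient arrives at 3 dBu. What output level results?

-9 dBu

Overshoot: 3 − (-11) = 14 dB.
7:1 compression reduces that to 14/7 = 2 dB over.
Output = -11 + 2 = -9 dBu.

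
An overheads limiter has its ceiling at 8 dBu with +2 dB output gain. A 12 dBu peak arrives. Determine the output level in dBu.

10 dBu

A brickwall limiter is an ∞:1 compressor: any input above the ceiling is clamped to 8 dBu.
Output gain then adds 2 dB: 8 + 2 = 10 dBu.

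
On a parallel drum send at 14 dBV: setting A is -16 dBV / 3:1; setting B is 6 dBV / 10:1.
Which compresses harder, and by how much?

A: overshoot 30 dB → output overshoot 10 dB → GR 20 dB.
B: overshoot 8 dB → output overshoot 0.8 dB → GR 7.2 dB.
Difference: 12.8 dB in favour of A.

A, by 12.8 dB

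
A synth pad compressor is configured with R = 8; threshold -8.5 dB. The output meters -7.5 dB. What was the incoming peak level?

That's 1 dB above the -8.5 dB threshold.
Undo the ratio: input overshoot = 1 × 8 = 8 dB, giving input = -0.5 dB.

-0.5 dB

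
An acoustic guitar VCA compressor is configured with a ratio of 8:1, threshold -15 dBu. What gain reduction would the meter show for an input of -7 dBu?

The signal is 8 dB above threshold.
At 8:1, output sits 8/8 = 1 dB above threshold.
Gain reduction = 8 − 1 = 7 dB.

7 dB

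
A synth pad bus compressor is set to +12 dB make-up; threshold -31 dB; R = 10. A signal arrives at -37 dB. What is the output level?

-37 dB is 6 dB below the -31 dB threshold, so no gain reduction is applied.
Make-up gain adds 12 dB: -37 + 12 = -25 dB.

-25 dB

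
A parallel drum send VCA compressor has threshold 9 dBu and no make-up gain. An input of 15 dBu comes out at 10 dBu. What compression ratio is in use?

Input overshoot = 15 − 9 = 6 dB; output overshoot = 10 − 9 = 1 dB.
Ratio = 6 / 1 = 6.

6:1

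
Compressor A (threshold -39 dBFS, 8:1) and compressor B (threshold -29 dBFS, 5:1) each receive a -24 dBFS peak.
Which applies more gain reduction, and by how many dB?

A: overshoot 15 dB → output overshoot 1.875 dB → GR 13.125 dB.
B: overshoot 5 dB → output overshoot 1 dB → GR 4 dB.
A applies 9.125 dB more gain reduction.

A, by 9.125 dB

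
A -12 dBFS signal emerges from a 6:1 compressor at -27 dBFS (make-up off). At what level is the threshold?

Let T be the threshold. Output overshoot = (input overshoot)/R, so -27 − T = (-12 − T)/6.
6·(-27 − T) = -12 − T → 5·T = -162 − (-12) = -150.
T = -150/5 = -30 dBFS.

-30 dBFS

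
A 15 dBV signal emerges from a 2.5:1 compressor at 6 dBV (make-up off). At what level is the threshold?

Gain reduction = 15 − 6 = 9 dB; output overshoot = GR / (R − 1) = 9 / 1.5 = 6 dB.
Threshold = output − output overshoot = 6 − 6 = 0 dBV.

0 dBV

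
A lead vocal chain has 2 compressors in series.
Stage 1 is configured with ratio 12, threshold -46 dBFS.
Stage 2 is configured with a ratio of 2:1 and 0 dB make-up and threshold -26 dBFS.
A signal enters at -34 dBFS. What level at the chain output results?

Stage 1: overshoot 12 dB → 12/12 = 1 dB → -45 dBFS.
Stage 2: -45 dBFS ≤ -26 dBFS, so stage 2 doesn't engage; output -45 dBFS.

-45 dBFS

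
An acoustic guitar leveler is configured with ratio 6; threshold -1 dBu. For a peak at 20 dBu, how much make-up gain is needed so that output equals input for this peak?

17.5 dB

Without make-up, output = threshold + overshoot/6 = -1 + 3.5 = 2.5 dBu.
Gap to target: 17.5 dB.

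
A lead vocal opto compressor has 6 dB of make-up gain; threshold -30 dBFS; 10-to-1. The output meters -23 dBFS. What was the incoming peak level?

-20 dBFS

Before make-up, the level was -23 − 6 = -29 dBFS.
The compressed level sits -29 − (-30) = 1 dB over threshold.
Before 10:1 compression the overshoot was 1 × 10 = 10 dB, so input = -30 + 10 = -20 dBFS.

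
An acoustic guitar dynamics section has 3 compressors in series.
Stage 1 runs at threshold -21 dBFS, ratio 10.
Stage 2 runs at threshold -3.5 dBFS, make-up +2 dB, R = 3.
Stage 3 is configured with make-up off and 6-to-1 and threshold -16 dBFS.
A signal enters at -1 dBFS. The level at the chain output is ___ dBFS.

Stage 1: 20 dB above -21 dBFS, reduced 10:1 to 2 dB above → -19 dBFS.
Stage 2: -19 dBFS is at or below the -3.5 dBFS threshold — no compression; make-up brings it to -17 dBFS.
Stage 3: -17 dBFS is at or below the -16 dBFS threshold — no compression; output -17 dBFS.

-17 dBFS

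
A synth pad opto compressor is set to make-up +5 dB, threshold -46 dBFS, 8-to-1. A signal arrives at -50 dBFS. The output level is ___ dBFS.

-50 dBFS is 4 dB below the -46 dBFS threshold, so no gain reduction is applied.
Make-up gain adds 5 dB: -50 + 5 = -45 dBFS.

-45 dBFS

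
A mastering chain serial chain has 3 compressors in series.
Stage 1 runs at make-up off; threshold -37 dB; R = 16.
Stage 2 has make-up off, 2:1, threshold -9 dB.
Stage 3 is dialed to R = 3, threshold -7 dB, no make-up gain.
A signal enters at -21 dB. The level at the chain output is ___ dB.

Stage 1: overshoot 16 dB → 16/16 = 1 dB → -36 dB.
Stage 2: below threshold (-36 ≤ -9); passes unchanged; output -36 dB.
Stage 3: below threshold (-36 ≤ -7); passes unchanged; output -36 dB.

-36 dB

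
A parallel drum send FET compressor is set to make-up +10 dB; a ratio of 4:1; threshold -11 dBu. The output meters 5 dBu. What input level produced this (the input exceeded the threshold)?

13 dBu

Remove make-up: 5 − 10 = -5 dBu.
Post-compression overshoot = -5 − (-11) = 6 dB.
Input overshoot = R × output overshoot = 24 dB → input = -11 + 24 = 13 dBu.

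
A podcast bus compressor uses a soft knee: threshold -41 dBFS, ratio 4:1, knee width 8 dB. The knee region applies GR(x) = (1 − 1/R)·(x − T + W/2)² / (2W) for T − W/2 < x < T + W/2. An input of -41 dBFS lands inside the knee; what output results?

x − T + W/2 = -41 − (-41) + 4 = 4.
GR = (1 − 1/4) × 4² / 16 = 0.75 × 16 / 16 = 0.75 dB.
Output = -41 − 0.75 = -41.75 dBFS.

-41.75 dBFS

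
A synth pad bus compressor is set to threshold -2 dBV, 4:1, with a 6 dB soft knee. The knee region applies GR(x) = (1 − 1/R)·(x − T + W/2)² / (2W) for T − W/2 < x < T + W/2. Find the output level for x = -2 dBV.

-2.5625 dBV

x − T + W/2 = -2 − (-2) + 3 = 3.
GR = (1 − 1/4) × 3² / 12 = 0.75 × 9 / 12 = 0.5625 dB.
Output = -2 − 0.5625 = -2.5625 dBV.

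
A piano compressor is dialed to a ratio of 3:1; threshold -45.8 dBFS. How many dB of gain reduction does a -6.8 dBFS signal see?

Overshoot = -6.8 − (-45.8) = 39 dB.
After 3:1 compression the overshoot becomes 39/3 = 13 dB.
So the signal is attenuated by 39 − 13 = 26 dB.

26 dB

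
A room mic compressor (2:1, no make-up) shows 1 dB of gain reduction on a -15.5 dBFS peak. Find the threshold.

Gain reduction = -15.5 − (-16.5) = 1 dB; output overshoot = GR / (R − 1) = 1 / 1 = 1 dB.
Threshold = output − output overshoot = -16.5 − 1 = -17.5 dBFS.

-17.5 dBFS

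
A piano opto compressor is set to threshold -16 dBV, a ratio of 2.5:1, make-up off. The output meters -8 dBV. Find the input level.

4 dBV

That's 8 dB above the -16 dBV threshold.
Input overshoot = R × output overshoot = 20 dB → input = -16 + 20 = 4 dBV.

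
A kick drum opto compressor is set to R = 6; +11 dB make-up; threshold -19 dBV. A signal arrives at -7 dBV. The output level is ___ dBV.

-7 dBV sits 12 dB over threshold.
6:1 compression reduces that to 12/6 = 2 dB over.
That puts the output at -17 dBV; make-up adds 11 dB, giving -6 dBV.

-6 dBV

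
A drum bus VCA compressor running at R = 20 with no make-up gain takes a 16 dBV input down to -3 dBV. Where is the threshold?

-4 dBV

Let T be the threshold. Output overshoot = (input overshoot)/R, so -3 − T = (16 − T)/20.
20·(-3 − T) = 16 − T → 19·T = -60 − 16 = -76.
T = -76/19 = -4 dBV.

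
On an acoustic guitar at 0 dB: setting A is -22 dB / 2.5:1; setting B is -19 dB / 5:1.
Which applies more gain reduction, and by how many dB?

B, by 2 dB

A: 22 dB over, compressed to 8.8 dB over, so 13.2 dB of GR.
B: 19 dB over, compressed to 3.8 dB over, so 15.2 dB of GR.
B reduces 2 dB more.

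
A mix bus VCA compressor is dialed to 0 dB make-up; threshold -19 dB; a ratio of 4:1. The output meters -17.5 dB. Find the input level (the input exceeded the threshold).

-13 dB

The compressed level sits -17.5 − (-19) = 1.5 dB over threshold.
Undo the ratio: input overshoot = 1.5 × 4 = 6 dB, giving input = -13 dB.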